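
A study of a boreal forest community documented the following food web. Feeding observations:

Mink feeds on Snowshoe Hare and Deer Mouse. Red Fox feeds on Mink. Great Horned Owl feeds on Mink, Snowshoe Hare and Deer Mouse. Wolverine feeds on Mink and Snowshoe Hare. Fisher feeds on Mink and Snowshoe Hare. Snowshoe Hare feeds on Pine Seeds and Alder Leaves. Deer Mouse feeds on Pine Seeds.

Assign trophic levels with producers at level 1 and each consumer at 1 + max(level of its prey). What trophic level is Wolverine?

Trophic level 4

Pine Seeds is a producer → level 1.
Deer Mouse eats Pine Seeds → level 2.
Mink eats Deer Mouse (level 2); other prey at levels: Snowshoe Hare 2 → level 3.
Wolverine eats Mink (level 3); other prey at levels: Snowshoe Hare 2 → level 4.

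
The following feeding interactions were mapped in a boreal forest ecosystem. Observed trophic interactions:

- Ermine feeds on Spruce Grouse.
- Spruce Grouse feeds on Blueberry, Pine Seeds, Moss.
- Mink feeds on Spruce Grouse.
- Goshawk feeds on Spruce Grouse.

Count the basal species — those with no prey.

3

Basal species (no prey listed): Pine Seeds, Blueberry, Moss.
Count: 3.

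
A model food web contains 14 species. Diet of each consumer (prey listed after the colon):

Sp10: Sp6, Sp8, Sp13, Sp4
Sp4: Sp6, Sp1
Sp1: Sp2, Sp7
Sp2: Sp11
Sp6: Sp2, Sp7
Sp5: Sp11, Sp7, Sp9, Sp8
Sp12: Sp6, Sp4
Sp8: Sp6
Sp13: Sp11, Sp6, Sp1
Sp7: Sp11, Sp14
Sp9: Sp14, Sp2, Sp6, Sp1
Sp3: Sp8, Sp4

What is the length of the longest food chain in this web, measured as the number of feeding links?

One longest chain: Sp11 → Sp2 → Sp6 → Sp13 → Sp10.
It has 5 species and 4 links.

4 links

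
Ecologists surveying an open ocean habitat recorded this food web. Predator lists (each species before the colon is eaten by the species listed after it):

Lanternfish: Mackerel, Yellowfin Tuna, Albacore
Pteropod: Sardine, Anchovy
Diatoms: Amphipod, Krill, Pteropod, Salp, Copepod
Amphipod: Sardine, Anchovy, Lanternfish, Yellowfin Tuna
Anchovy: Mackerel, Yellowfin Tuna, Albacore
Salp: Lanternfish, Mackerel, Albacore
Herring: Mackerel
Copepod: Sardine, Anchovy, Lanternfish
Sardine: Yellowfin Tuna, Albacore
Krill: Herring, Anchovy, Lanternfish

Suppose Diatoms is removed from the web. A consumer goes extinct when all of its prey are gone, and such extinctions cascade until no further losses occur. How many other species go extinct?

Remove Diatoms.
Round 1: Amphipod (all prey gone), Krill (all prey gone), Pteropod (all prey gone), Salp (all prey gone), Copepod (all prey gone) → extinct.
Round 2: Sardine (all prey gone), Herring (all prey gone), Anchovy (all prey gone), Lanternfish (all prey gone) → extinct.
Round 3: Mackerel (all prey gone), Yellowfin Tuna (all prey gone), Albacore (all prey gone) → extinct.
No further losses. Total secondary extinctions: 12.

12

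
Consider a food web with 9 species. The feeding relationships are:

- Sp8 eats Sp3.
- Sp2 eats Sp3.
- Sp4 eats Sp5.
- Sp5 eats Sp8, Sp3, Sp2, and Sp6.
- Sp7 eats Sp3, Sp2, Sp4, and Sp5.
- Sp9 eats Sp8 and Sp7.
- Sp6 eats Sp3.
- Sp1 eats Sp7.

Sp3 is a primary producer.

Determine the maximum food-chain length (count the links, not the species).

One longest chain: Sp3 → Sp8 → Sp5 → Sp4 → Sp7 → Sp9.
It has 6 species and 5 links.

5 links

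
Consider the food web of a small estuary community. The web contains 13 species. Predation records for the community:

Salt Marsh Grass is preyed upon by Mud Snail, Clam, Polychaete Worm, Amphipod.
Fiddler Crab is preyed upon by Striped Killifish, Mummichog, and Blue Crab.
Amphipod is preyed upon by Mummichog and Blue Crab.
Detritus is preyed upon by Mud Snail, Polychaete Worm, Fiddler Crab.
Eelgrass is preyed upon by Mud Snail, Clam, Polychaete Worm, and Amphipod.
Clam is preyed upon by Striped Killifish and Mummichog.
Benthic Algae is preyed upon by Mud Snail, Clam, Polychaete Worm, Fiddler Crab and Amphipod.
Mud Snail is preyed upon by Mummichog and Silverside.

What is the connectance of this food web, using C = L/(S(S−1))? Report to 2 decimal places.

C = 0.16

The web has S = 13 species and L = 25 feeding links.
C = L / (S(S−1)) = 25 / 156 = 0.1603 ≈ 0.16.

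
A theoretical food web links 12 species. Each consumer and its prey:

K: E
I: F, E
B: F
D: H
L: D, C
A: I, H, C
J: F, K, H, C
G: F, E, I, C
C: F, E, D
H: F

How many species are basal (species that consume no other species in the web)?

2

Basal species (no prey listed): F, E.
Count: 2.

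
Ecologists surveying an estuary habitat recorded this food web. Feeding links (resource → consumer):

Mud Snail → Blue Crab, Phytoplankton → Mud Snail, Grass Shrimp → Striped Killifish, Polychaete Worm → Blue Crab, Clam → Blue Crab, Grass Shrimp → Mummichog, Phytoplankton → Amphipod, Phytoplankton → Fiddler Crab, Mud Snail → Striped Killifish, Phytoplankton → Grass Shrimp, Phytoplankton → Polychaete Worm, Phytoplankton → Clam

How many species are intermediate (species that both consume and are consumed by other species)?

Intermediate species (has both prey and predators): Polychaete Worm, Clam, Grass Shrimp, Mud Snail.
Count: 4.

4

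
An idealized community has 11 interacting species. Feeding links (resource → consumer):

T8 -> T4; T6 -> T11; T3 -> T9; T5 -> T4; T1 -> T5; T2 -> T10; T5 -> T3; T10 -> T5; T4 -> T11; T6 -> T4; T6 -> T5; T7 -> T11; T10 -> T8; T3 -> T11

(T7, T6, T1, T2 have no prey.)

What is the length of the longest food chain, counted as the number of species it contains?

5 species

One longest chain: T2 → T10 → T8 → T4 → T11.
It has 5 species and 4 links.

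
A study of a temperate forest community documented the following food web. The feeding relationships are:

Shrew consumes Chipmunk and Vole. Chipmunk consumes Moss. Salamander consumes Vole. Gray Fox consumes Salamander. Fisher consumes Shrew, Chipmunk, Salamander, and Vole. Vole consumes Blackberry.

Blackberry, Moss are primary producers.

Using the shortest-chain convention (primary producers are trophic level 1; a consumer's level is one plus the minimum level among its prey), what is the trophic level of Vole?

Trophic level 2

Blackberry is a producer → level 1.
Vole eats Blackberry → level 2.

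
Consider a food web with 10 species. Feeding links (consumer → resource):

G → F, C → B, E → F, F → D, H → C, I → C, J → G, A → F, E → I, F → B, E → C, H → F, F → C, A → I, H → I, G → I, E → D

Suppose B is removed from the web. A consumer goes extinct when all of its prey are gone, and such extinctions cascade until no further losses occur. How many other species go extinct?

2

Remove B.
Round 1: C (all prey gone) → extinct.
Round 2: I (all prey gone) → extinct.
No further losses. Total secondary extinctions: 2.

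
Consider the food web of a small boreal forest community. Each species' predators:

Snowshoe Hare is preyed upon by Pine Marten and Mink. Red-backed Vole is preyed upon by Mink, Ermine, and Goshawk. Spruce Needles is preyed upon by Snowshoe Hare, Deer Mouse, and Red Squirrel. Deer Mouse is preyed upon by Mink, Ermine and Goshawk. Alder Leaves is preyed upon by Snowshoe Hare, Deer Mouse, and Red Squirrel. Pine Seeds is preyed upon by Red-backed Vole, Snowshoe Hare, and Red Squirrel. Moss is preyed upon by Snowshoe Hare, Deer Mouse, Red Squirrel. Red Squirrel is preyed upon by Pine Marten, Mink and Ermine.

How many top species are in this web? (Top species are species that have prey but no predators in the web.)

Top species (has prey, but nothing eats it): Goshawk, Mink, Pine Marten, Ermine.
Count: 4.

4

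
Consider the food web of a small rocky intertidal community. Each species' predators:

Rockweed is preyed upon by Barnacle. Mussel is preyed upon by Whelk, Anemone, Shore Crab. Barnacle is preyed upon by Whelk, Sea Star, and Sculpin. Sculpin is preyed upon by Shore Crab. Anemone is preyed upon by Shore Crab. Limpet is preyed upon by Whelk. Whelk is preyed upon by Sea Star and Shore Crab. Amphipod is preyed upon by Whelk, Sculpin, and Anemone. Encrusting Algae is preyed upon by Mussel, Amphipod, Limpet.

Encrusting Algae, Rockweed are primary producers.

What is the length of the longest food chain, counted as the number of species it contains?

4 species

One longest chain: Encrusting Algae → Mussel → Anemone → Shore Crab.
It has 4 species and 3 links.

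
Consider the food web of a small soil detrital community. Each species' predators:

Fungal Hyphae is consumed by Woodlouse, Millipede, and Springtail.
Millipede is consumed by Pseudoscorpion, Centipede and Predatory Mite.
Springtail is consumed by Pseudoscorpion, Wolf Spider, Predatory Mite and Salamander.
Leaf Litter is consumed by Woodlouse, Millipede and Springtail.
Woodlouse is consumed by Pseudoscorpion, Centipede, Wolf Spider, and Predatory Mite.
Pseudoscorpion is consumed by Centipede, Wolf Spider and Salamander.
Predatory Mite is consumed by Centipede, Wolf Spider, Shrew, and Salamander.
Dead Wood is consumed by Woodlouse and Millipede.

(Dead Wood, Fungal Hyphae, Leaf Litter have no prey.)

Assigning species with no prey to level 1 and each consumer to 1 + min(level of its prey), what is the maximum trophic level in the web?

Basal resources (level 1): Dead Wood, Fungal Hyphae, Leaf Litter.
Following each consumer down to its lowest-level prey: Dead Wood → Woodlouse → Predatory Mite → Shrew (levels 1 through 4).
All prey of Shrew (Predatory Mite 3) are at level 3 or above, so Shrew is at level 1 + 3 = 4.
Every consumer has at least one prey at level 3 or below, so none exceeds level 4.

4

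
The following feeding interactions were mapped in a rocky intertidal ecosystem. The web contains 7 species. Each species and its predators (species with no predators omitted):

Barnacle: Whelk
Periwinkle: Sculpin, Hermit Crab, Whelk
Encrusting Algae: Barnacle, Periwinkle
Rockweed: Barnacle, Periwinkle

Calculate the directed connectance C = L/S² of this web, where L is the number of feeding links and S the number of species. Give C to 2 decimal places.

The web has S = 7 species and L = 8 feeding links.
C = L / S² = 8 / 49 = 0.1633 ≈ 0.16.

C = 0.16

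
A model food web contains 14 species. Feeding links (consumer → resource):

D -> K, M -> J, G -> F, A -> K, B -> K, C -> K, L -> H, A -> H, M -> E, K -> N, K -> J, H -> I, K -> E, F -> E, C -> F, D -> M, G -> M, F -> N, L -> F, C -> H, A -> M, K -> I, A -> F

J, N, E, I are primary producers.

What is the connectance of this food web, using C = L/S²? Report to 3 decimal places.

The web has S = 14 species and L = 23 feeding links.
C = L / S² = 23 / 196 = 0.1173 ≈ 0.117.

C = 0.117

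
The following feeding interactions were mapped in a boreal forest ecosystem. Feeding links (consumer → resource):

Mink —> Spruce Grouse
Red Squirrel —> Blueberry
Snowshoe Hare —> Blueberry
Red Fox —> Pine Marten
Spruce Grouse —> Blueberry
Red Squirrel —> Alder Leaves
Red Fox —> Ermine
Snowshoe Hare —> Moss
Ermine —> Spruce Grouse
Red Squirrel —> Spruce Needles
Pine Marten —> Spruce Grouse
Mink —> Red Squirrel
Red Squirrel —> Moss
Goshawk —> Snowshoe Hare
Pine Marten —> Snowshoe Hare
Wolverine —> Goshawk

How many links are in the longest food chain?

One longest chain: Blueberry → Spruce Grouse → Ermine → Red Fox.
It has 4 species and 3 links.

3 links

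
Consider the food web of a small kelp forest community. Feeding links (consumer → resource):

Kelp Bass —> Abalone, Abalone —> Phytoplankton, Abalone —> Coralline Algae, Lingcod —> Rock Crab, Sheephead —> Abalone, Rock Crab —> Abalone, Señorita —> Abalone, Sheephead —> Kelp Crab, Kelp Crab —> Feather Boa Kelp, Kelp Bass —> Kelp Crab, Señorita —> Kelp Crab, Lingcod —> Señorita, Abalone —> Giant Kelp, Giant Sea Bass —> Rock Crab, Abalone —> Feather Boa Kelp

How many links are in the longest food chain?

One longest chain: Giant Kelp → Abalone → Rock Crab → Lingcod.
It has 4 species and 3 links.

3 links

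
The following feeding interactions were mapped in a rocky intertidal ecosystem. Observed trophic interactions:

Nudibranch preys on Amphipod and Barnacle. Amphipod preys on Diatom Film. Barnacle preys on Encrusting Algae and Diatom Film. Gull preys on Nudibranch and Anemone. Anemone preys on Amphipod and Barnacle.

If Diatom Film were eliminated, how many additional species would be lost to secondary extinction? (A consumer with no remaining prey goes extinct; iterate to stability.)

Remove Diatom Film.
Round 1: Amphipod (all prey gone) → extinct.
No further losses. Total secondary extinctions: 1.

1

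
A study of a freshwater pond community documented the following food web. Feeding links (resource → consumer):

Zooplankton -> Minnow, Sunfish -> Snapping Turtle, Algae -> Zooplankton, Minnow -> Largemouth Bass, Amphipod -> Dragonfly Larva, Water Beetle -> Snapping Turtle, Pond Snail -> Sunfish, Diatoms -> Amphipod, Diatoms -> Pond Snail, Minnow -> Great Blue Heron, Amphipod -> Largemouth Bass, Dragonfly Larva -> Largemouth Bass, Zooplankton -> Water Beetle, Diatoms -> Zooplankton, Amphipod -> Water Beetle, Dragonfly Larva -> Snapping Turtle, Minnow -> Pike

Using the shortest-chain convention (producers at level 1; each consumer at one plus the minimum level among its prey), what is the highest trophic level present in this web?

Producers (level 1): Algae, Diatoms.
Following each consumer down to its lowest-level prey: Algae → Zooplankton → Minnow → Pike (levels 1 through 4).
All prey of Pike (Minnow 3) are at level 3 or above, so Pike is at level 1 + 3 = 4.
Every consumer has at least one prey at level 3 or below, so none exceeds level 4.

4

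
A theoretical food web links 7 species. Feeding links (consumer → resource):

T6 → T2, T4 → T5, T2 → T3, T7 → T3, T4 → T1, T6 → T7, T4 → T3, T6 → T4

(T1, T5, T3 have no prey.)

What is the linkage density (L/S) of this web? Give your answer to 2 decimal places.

There are L = 8 links among S = 7 species.
L/S = 8/7 = 1.1429 ≈ 1.14.

L/S = 1.14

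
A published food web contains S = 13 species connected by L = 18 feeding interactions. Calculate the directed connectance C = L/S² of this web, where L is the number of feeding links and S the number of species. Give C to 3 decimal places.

The web has S = 13 species and L = 18 feeding links.
C = L / S² = 18 / 169 = 0.1065 ≈ 0.107.

C = 0.107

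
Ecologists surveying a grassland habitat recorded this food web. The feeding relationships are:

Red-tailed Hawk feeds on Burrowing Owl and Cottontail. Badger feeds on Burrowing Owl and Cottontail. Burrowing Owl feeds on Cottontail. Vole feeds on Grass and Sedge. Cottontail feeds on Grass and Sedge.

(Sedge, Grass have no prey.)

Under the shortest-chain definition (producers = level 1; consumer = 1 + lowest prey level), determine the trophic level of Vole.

Sedge is a producer → level 1.
Vole eats Sedge → level 2.

Trophic level 2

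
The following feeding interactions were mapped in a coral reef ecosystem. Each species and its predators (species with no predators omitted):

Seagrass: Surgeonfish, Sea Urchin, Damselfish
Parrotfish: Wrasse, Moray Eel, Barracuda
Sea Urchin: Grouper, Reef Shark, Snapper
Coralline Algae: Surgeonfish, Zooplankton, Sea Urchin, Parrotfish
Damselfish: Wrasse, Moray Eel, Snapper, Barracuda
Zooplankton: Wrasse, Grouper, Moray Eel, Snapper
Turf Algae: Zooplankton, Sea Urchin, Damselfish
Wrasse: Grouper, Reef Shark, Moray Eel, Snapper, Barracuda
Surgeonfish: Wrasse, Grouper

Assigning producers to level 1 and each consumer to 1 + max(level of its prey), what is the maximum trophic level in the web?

4

Producers (level 1): Turf Algae, Coralline Algae, Seagrass.
Coralline Algae → Surgeonfish → Wrasse → Snapper gives Snapper level 4.
No species has a prey at level 4, so no species reaches level 5.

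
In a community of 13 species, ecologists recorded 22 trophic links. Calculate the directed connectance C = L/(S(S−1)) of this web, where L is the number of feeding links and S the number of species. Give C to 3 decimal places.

The web has S = 13 species and L = 22 feeding links.
C = L / (S(S−1)) = 22 / 156 = 0.1410 ≈ 0.141.

C = 0.141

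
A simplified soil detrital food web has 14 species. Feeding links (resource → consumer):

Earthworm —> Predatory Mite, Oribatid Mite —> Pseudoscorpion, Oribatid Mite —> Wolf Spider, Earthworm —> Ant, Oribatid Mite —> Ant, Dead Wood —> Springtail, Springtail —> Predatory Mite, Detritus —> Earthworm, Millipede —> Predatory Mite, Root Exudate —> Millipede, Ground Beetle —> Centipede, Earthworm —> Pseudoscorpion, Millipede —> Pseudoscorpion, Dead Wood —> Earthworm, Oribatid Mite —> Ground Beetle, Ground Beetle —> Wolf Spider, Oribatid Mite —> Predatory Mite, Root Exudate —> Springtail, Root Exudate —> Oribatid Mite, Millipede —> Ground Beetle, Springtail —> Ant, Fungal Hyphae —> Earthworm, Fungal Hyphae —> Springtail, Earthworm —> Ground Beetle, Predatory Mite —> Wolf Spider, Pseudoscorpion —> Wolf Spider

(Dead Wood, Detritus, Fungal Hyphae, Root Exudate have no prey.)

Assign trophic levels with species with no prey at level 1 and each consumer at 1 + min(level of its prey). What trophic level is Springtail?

Dead Wood has no prey (basal) → level 1.
Springtail eats Dead Wood → level 2.

Trophic level 2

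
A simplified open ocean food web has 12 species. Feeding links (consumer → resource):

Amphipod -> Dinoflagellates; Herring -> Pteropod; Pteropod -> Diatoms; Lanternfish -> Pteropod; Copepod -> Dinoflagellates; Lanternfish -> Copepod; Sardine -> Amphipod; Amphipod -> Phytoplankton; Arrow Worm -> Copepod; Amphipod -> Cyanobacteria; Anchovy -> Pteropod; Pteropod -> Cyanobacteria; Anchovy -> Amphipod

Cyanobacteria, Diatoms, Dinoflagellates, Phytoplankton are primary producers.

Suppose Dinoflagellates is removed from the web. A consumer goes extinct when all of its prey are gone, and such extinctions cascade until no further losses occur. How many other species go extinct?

Remove Dinoflagellates.
Round 1: Copepod (all prey gone) → extinct.
Round 2: Arrow Worm (all prey gone) → extinct.
No further losses. Total secondary extinctions: 2.

2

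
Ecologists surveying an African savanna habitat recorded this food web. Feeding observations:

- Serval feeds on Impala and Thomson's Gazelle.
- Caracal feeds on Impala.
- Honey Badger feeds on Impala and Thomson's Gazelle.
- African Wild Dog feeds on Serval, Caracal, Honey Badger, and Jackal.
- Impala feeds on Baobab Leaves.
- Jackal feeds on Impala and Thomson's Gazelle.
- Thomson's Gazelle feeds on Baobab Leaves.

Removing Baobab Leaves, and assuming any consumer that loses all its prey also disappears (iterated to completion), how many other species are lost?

7

Remove Baobab Leaves.
Round 1: Impala (all prey gone), Thomson's Gazelle (all prey gone) → extinct.
Round 2: Serval (all prey gone), Caracal (all prey gone), Jackal (all prey gone), Honey Badger (all prey gone) → extinct.
Round 3: African Wild Dog (all prey gone) → extinct.
No further losses. Total secondary extinctions: 7.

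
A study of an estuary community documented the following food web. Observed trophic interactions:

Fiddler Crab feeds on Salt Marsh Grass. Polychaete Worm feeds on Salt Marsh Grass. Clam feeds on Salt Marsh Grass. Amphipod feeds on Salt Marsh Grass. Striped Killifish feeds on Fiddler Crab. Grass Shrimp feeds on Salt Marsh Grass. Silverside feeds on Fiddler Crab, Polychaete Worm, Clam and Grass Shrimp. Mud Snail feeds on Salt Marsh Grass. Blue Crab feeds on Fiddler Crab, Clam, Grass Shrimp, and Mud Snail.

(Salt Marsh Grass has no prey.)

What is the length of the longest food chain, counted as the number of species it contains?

3 species

One longest chain: Salt Marsh Grass → Fiddler Crab → Striped Killifish.
It has 3 species and 2 links.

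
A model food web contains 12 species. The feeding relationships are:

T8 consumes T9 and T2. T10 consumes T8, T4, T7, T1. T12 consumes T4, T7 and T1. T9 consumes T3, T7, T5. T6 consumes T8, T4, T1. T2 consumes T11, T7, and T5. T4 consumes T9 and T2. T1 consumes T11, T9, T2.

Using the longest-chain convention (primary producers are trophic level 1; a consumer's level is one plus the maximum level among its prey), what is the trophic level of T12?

Trophic level 4

T3 is a producer → level 1.
T9 eats T3 (level 1); other prey at levels: T5 1, T7 1 → level 2.
T1 eats T9 (level 2); other prey at levels: T11 1, T2 2 → level 3.
T12 eats T1 (level 3); other prey at levels: T7 1, T4 3 → level 4.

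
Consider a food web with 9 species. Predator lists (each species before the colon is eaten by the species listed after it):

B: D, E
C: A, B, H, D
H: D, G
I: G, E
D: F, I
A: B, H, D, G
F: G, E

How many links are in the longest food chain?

One longest chain: C → A → B → D → F → G.
It has 6 species and 5 links.

5 links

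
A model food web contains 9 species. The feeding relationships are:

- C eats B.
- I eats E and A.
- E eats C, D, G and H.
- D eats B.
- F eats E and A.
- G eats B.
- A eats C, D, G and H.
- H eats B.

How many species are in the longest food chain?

One longest chain: B → D → E → F.
It has 4 species and 3 links.

4 species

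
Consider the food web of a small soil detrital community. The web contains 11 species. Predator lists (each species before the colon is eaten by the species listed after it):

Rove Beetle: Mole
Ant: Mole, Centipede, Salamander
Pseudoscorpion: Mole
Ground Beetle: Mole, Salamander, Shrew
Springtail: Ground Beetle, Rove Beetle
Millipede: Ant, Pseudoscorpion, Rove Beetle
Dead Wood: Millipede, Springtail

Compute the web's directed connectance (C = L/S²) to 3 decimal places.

C = 0.124

The web has S = 11 species and L = 15 feeding links.
C = L / S² = 15 / 121 = 0.1240 ≈ 0.124.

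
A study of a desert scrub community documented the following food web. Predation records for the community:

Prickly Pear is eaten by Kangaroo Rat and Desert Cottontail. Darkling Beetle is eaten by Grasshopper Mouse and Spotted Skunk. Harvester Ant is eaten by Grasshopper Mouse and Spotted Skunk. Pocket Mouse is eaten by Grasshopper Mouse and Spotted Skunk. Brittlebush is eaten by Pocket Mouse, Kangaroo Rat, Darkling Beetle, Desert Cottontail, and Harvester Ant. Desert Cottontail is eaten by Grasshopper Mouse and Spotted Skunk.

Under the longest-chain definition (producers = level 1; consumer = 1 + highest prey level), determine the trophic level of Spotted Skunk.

Brittlebush is a producer → level 1.
Harvester Ant eats Brittlebush → level 2.
Spotted Skunk eats Harvester Ant (level 2); other prey at levels: Pocket Mouse 2, Desert Cottontail 2, Darkling Beetle 2 → level 3.

Trophic level 3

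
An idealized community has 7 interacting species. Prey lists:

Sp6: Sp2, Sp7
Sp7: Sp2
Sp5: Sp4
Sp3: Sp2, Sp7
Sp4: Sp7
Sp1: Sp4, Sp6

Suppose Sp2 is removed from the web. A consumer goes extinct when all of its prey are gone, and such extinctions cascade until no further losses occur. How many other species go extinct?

6

Remove Sp2.
Round 1: Sp7 (all prey gone) → extinct.
Round 2: Sp3 (all prey gone), Sp4 (all prey gone), Sp6 (all prey gone) → extinct.
Round 3: Sp1 (all prey gone), Sp5 (all prey gone) → extinct.
No further losses. Total secondary extinctions: 6.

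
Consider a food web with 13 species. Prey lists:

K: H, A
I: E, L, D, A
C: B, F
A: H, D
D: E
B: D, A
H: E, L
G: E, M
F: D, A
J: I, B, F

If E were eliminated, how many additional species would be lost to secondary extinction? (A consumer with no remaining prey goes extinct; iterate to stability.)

1

Remove E.
Round 1: D (all prey gone) → extinct.
No further losses. Total secondary extinctions: 1.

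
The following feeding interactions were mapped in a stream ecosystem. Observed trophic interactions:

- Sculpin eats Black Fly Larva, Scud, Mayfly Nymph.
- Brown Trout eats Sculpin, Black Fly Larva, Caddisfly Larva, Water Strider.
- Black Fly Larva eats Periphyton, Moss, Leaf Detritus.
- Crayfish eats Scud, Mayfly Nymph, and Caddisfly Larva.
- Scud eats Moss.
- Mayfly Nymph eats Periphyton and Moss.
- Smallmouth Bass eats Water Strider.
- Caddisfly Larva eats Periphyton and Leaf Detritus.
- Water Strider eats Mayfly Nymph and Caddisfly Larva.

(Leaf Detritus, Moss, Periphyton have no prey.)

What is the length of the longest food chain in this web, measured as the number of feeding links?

3 links

One longest chain: Leaf Detritus → Caddisfly Larva → Water Strider → Smallmouth Bass.
It has 4 species and 3 links.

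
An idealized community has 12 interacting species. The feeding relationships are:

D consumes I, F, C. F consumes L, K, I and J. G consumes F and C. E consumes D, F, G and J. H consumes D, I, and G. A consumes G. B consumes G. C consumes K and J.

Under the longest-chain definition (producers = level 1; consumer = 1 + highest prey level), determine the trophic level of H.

K is a producer → level 1.
C eats K (level 1); other prey at levels: J 1 → level 2.
D eats C (level 2); other prey at levels: I 1, F 2 → level 3.
H eats D (level 3); other prey at levels: I 1, G 3 → level 4.

Trophic level 4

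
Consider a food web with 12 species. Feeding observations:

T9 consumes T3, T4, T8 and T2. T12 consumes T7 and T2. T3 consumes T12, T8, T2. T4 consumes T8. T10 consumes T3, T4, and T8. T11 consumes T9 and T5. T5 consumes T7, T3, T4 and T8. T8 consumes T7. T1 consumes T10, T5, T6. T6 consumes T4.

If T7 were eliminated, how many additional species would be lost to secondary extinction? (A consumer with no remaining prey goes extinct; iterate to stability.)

Remove T7.
Round 1: T8 (all prey gone) → extinct.
Round 2: T4 (all prey gone) → extinct.
Round 3: T6 (all prey gone) → extinct.
No further losses. Total secondary extinctions: 3.

3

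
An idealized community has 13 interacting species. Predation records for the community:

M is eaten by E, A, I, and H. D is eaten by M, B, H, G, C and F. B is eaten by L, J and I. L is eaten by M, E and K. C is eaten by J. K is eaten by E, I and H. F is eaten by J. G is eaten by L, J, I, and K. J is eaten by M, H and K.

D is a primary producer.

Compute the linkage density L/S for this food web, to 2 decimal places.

L/S = 2.15

There are L = 28 links among S = 13 species.
L/S = 28/13 = 2.1538 ≈ 2.15.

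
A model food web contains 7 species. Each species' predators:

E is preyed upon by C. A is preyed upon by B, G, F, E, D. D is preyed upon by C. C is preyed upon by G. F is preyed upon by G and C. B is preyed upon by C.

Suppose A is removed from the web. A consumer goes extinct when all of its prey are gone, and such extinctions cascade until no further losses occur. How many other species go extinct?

Remove A.
Round 1: D (all prey gone), E (all prey gone), F (all prey gone), B (all prey gone) → extinct.
Round 2: C (all prey gone) → extinct.
Round 3: G (all prey gone) → extinct.
No further losses. Total secondary extinctions: 6.

6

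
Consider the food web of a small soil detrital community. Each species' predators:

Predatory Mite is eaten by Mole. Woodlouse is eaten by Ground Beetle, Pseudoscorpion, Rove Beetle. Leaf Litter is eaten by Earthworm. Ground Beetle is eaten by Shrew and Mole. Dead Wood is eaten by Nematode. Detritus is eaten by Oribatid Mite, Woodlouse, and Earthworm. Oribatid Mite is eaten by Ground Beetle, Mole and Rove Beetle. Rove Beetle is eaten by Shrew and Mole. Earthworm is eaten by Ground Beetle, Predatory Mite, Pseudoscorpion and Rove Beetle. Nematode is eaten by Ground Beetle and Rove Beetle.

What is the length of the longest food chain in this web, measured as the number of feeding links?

3 links

One longest chain: Dead Wood → Nematode → Rove Beetle → Mole.
It has 4 species and 3 links.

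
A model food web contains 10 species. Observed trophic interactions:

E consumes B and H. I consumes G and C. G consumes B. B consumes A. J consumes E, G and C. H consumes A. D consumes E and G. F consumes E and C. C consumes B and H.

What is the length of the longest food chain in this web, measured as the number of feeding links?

3 links

One longest chain: A → B → C → I.
It has 4 species and 3 links.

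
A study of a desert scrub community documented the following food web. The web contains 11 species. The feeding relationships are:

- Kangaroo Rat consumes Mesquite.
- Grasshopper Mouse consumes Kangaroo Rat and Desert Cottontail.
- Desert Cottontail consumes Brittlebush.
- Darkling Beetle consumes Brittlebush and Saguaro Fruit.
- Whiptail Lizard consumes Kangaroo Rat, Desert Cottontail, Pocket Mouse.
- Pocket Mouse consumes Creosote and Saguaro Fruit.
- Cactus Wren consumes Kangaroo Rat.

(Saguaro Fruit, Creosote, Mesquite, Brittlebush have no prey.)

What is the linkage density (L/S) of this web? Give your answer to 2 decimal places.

There are L = 12 links among S = 11 species.
L/S = 12/11 = 1.0909 ≈ 1.09.

L/S = 1.09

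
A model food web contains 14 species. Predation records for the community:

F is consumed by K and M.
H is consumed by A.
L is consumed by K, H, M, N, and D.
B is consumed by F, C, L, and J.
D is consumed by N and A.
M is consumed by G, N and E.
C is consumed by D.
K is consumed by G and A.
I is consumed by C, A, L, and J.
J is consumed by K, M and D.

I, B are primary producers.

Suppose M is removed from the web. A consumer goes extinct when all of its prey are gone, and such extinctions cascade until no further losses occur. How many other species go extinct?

Remove M.
Round 1: E (all prey gone) → extinct.
No further losses. Total secondary extinctions: 1.

1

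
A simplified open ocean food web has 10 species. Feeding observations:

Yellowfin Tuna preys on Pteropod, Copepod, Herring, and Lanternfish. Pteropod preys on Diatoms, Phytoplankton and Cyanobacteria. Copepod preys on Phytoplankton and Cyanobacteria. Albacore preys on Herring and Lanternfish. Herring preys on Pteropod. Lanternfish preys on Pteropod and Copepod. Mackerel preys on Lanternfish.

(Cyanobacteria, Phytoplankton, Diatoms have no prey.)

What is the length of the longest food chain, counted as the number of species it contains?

4 species

One longest chain: Cyanobacteria → Pteropod → Lanternfish → Albacore.
It has 4 species and 3 links.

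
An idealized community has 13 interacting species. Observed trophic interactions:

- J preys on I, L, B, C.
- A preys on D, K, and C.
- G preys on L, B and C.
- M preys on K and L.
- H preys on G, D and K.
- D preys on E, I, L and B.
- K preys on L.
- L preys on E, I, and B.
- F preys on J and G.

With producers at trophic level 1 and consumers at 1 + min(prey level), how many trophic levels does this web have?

Producers (level 1): B, C, I, E.
Following each consumer down to its lowest-level prey: B → J → F (levels 1 through 3).
All prey of F (J 2, G 2) are at level 2 or above, so F is at level 1 + 2 = 3.
Every consumer has at least one prey at level 2 or below, so none exceeds level 3.

3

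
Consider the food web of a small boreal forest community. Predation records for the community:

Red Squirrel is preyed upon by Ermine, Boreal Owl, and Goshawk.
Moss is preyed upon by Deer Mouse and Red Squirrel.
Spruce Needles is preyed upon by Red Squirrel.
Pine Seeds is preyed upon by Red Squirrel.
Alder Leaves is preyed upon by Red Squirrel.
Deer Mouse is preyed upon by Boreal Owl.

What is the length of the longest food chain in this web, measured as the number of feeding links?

2 links

One longest chain: Moss → Deer Mouse → Boreal Owl.
It has 3 species and 2 links.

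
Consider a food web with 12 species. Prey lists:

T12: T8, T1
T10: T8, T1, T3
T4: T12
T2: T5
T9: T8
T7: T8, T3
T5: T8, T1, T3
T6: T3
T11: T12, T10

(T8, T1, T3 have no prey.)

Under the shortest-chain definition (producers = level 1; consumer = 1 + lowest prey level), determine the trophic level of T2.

T8 is a producer → level 1.
T5 eats T8 → level 2.
T2 eats T5 → level 3.
No prey of T2 is below level 2, so 3 is the minimum.

Trophic level 3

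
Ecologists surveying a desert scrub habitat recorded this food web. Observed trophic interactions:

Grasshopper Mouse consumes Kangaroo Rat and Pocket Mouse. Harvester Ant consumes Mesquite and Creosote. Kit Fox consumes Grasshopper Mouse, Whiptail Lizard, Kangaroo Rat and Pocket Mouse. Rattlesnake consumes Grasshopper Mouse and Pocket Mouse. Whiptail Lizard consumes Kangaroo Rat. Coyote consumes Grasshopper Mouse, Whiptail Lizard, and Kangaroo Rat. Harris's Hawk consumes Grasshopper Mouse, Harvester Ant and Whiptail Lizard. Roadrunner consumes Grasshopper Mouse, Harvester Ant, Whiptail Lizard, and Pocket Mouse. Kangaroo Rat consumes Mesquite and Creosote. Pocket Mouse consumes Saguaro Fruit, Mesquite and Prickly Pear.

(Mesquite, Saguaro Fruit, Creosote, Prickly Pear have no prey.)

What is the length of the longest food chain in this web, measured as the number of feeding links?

One longest chain: Mesquite → Pocket Mouse → Grasshopper Mouse → Harris's Hawk.
It has 4 species and 3 links.

3 links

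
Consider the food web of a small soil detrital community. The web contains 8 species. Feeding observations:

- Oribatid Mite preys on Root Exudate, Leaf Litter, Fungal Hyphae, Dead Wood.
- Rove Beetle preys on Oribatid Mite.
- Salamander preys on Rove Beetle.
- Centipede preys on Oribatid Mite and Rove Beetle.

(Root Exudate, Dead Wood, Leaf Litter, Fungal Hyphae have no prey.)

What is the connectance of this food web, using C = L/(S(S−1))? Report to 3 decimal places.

C = 0.143

The web has S = 8 species and L = 8 feeding links.
C = L / (S(S−1)) = 8 / 56 = 0.1429 ≈ 0.143.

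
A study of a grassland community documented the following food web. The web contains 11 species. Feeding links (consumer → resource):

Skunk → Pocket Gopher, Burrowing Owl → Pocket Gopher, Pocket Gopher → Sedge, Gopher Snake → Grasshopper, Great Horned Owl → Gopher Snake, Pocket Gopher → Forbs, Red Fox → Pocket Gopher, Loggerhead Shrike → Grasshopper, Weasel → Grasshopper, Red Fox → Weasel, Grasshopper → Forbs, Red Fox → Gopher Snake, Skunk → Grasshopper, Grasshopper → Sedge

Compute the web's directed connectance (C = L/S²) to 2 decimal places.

C = 0.12

The web has S = 11 species and L = 14 feeding links.
C = L / S² = 14 / 121 = 0.1157 ≈ 0.12.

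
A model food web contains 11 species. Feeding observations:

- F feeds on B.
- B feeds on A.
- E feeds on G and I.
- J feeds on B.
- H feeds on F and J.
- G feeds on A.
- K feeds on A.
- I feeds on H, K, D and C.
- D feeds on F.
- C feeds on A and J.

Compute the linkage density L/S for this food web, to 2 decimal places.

L/S = 1.45

There are L = 16 links among S = 11 species.
L/S = 16/11 = 1.4545 ≈ 1.45.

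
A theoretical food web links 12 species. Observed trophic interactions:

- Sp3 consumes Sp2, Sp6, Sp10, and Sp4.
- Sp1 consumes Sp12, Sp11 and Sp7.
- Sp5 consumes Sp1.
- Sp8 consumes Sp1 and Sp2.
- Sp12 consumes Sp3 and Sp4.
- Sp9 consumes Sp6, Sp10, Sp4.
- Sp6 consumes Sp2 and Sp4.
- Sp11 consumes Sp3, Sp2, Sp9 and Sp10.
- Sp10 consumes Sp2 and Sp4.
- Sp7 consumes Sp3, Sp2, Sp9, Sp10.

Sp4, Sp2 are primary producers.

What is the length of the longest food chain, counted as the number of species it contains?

One longest chain: Sp4 → Sp6 → Sp3 → Sp12 → Sp1 → Sp8.
It has 6 species and 5 links.

6 species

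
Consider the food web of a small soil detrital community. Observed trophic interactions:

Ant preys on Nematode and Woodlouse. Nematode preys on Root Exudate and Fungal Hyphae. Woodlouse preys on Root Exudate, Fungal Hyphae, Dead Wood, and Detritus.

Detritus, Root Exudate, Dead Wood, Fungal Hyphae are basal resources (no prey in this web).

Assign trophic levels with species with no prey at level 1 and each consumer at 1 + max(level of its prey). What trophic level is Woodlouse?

Detritus has no prey (basal) → level 1.
Woodlouse eats Detritus (level 1); other prey at levels: Root Exudate 1, Dead Wood 1, Fungal Hyphae 1 → level 2.

Trophic level 2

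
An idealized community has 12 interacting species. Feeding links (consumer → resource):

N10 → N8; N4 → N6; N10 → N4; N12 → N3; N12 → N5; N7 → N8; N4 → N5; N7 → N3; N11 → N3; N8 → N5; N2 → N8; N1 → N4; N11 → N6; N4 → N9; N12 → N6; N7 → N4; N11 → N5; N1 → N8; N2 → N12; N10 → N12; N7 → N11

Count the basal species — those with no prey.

Basal species (no prey listed): N6, N9, N5, N3.
Count: 4.

4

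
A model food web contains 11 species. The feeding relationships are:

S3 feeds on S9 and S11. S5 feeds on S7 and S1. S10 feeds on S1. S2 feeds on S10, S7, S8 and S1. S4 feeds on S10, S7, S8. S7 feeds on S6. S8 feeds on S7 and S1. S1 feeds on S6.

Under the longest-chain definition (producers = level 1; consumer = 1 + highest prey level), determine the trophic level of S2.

S6 is a producer → level 1.
S7 eats S6 → level 2.
S8 eats S7 (level 2); other prey at levels: S1 2 → level 3.
S2 eats S8 (level 3); other prey at levels: S7 2, S1 2, S10 3 → level 4.

Trophic level 4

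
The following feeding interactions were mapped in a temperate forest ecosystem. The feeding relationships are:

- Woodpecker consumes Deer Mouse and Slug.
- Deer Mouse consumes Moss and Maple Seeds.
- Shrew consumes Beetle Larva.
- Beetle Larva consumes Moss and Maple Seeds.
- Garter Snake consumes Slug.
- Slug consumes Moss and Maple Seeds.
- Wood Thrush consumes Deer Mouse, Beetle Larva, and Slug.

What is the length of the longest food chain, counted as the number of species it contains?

One longest chain: Maple Seeds → Slug → Wood Thrush.
It has 3 species and 2 links.

3 species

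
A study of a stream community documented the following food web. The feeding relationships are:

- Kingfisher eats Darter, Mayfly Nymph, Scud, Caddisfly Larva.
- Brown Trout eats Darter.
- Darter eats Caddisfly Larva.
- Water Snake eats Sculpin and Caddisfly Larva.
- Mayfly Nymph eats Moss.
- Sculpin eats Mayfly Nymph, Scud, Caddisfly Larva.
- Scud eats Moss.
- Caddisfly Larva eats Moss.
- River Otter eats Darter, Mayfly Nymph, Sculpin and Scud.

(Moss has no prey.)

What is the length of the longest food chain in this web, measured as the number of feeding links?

3 links

One longest chain: Moss → Caddisfly Larva → Darter → Brown Trout.
It has 4 species and 3 links.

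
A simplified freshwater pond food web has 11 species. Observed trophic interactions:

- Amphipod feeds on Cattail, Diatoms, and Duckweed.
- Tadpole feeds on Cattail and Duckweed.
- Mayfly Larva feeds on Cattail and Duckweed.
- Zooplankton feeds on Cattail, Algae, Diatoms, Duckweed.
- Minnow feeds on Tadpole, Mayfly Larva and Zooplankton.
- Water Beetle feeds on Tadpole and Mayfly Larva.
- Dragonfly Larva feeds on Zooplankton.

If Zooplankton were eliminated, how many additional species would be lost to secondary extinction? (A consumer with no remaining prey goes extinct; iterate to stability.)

1

Remove Zooplankton.
Round 1: Dragonfly Larva (all prey gone) → extinct.
No further losses. Total secondary extinctions: 1.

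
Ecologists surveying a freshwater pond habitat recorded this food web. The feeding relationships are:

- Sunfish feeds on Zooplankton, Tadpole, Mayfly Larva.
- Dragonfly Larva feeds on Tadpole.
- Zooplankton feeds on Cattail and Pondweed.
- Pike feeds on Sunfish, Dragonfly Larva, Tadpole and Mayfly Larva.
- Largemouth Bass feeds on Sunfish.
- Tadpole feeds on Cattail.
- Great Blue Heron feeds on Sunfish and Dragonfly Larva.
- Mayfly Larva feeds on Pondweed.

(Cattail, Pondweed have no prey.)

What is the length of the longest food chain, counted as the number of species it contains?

One longest chain: Pondweed → Mayfly Larva → Sunfish → Pike.
It has 4 species and 3 links.

4 species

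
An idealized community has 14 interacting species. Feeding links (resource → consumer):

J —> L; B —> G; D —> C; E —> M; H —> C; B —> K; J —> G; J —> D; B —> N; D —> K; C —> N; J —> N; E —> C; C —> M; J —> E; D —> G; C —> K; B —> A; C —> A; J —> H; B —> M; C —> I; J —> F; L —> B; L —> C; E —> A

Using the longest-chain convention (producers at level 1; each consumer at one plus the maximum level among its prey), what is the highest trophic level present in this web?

Producers (level 1): J.
J → L → B → K gives K level 4.
No species has a prey at level 4, so no species reaches level 5.

4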